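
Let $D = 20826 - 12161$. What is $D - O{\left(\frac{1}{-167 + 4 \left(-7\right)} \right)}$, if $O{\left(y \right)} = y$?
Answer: $\frac{1689676}{195} \approx 8665.0$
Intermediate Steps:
$D = 8665$
$D - O{\left(\frac{1}{-167 + 4 \left(-7\right)} \right)} = 8665 - \frac{1}{-167 + 4 \left(-7\right)} = 8665 - \frac{1}{-167 - 28} = 8665 - \frac{1}{-195} = 8665 - - \frac{1}{195} = 8665 + \frac{1}{195} = \frac{1689676}{195}$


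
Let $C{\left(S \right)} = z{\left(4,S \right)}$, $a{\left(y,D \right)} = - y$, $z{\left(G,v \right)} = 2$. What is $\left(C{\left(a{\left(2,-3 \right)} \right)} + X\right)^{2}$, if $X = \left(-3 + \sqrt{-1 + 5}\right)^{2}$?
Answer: $9$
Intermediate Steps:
$C{\left(S \right)} = 2$
$X = 1$ ($X = \left(-3 + \sqrt{4}\right)^{2} = \left(-3 + 2\right)^{2} = \left(-1\right)^{2} = 1$)
$\left(C{\left(a{\left(2,-3 \right)} \right)} + X\right)^{2} = \left(2 + 1\right)^{2} = 3^{2} = 9$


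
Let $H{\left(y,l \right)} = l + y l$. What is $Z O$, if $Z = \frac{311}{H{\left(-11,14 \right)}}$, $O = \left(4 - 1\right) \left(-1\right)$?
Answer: $\frac{933}{140} \approx 6.6643$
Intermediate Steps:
$O = -3$ ($O = 3 \left(-1\right) = -3$)
$H{\left(y,l \right)} = l + l y$
$Z = - \frac{311}{140}$ ($Z = \frac{311}{14 \left(1 - 11\right)} = \frac{311}{14 \left(-10\right)} = \frac{311}{-140} = 311 \left(- \frac{1}{140}\right) = - \frac{311}{140} \approx -2.2214$)
$Z O = \left(- \frac{311}{140}\right) \left(-3\right) = \frac{933}{140}$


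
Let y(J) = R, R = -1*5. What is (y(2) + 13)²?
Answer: 64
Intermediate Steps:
R = -5
y(J) = -5
(y(2) + 13)² = (-5 + 13)² = 8² = 64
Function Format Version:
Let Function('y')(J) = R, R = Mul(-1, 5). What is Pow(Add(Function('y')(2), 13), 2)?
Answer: 64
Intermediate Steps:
R = -5
Function('y')(J) = -5
Pow(Add(Function('y')(2), 13), 2) = Pow(Add(-5, 13), 2) = Pow(8, 2) = 64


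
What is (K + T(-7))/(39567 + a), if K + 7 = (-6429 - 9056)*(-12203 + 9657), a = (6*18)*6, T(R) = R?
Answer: 39424796/40215 ≈ 980.35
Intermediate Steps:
a = 648 (a = 108*6 = 648)
K = 39424803 (K = -7 + (-6429 - 9056)*(-12203 + 9657) = -7 - 15485*(-2546) = -7 + 39424810 = 39424803)
(K + T(-7))/(39567 + a) = (39424803 - 7)/(39567 + 648) = 39424796/40215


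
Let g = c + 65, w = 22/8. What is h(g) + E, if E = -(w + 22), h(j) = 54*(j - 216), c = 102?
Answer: -10683/4 ≈ -2670.8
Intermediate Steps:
w = 11/4 (w = 22*(⅛) = 11/4 ≈ 2.7500)
g = 167 (g = 102 + 65 = 167)
h(j) = -11664 + 54*j (h(j) = 54*(-216 + j) = -11664 + 54*j)
E = -99/4 (E = -(11/4 + 22) = -1*99/4 = -99/4 ≈ -24.750)
h(g) + E = (-11664 + 54*167) - 99/4 = (-11664 + 9018) - 99/4 = -2646 - 99/4 = -10683/4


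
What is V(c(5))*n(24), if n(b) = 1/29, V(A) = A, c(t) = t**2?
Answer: 25/29 ≈ 0.86207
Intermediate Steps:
n(b) = 1/29
V(c(5))*n(24) = 5**2*(1/29) = 25*(1/29) = 25/29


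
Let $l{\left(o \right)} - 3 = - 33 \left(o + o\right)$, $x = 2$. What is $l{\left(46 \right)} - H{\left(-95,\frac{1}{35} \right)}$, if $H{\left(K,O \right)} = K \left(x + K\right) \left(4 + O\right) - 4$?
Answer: $- \frac{270350}{7} \approx -38621.0$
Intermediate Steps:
$H{\left(K,O \right)} = -4 + K \left(2 + K\right) \left(4 + O\right)$ ($H{\left(K,O \right)} = K \left(2 + K\right) \left(4 + O\right) - 4 = -4 + K \left(2 + K\right) \left(4 + O\right)$)
$l{\left(o \right)} = 3 - 66 o$ ($l{\left(o \right)} = 3 - 33 \left(o + o\right) = 3 - 33 \cdot 2 o = 3 - 66 o$)
$l{\left(46 \right)} - H{\left(-95,\frac{1}{35} \right)} = \left(3 - 3036\right) - \left(-4 + 4 \left(-95\right)^{2} + 8 \left(-95\right) + \frac{\left(-95\right)^{2}}{35} + 2 \left(-95\right) \frac{1}{35}\right) = \left(3 - 3036\right) - \left(-4 + 4 \cdot 9025 - 760 + \frac{1}{35} \cdot 9025 + 2 \left(-95\right) \frac{1}{35}\right) = -3033 - \left(-4 + 36100 - 760 + \frac{1805}{7} - \frac{38}{7}\right) = -3033 - \frac{249119}{7} = - \frac{270350}{7}$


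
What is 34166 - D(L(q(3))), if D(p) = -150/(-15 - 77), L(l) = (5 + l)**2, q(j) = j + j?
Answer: 1571561/46 ≈ 34164.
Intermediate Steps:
q(j) = 2*j
D(p) = 75/46 (D(p) = -150/(-92) = -150*(-1/92) = 75/46)
34166 - D(L(q(3))) = 34166 - 1*75/46 = 34166 - 75/46 = 1571561/46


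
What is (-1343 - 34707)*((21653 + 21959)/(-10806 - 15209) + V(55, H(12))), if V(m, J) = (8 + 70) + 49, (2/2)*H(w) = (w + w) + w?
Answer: -23506712530/5203 ≈ -4.5179e+6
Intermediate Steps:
H(w) = 3*w (H(w) = (w + w) + w = 2*w + w = 3*w)
V(m, J) = 127 (V(m, J) = 78 + 49 = 127)
(-1343 - 34707)*((21653 + 21959)/(-10806 - 15209) + V(55, H(12))) = (-1343 - 34707)*((21653 + 21959)/(-10806 - 15209) + 127) = -36050*(43612/(-26015) + 127) = -36050*(43612*(-1/26015) + 127) = -36050*(-43612/26015 + 127) = -36050*3260293/26015 = -23506712530/5203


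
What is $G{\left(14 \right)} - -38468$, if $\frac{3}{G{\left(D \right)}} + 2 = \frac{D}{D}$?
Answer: $38465$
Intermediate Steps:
$G{\left(D \right)} = -3$ ($G{\left(D \right)} = \frac{3}{-2 + \frac{D}{D}} = \frac{3}{-2 + 1} = \frac{3}{-1} = 3 \left(-1\right) = -3$)
$G{\left(14 \right)} - -38468 = -3 - -38468 = -3 + 38468 = 38465$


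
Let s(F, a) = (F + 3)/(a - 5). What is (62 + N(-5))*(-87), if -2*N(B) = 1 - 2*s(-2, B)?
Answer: -26709/5 ≈ -5341.8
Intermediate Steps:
s(F, a) = (3 + F)/(-5 + a)
N(B) = -½ + 1/(-5 + B) (N(B) = -(1 - 2*(3 - 2)/(-5 + B))/2 = -(1 - 2/(-5 + B))/2 = -½ + 1/(-5 + B))
(62 + N(-5))*(-87) = (62 + (7 - 1*(-5))/(2*(-5 - 5)))*(-87) = (62 + (½)*(7 + 5)/(-10))*(-87) = (62 + (½)*(-⅒)*12)*(-87) = (62 - ⅗)*(-87) = (307/5)*(-87) = -26709/5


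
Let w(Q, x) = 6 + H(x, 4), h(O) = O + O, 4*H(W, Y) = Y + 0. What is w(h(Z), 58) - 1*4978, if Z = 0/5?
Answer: -4971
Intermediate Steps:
H(W, Y) = Y/4 (H(W, Y) = (Y + 0)/4 = Y/4)
Z = 0 (Z = 0*(⅕) = 0)
h(O) = 2*O
w(Q, x) = 7 (w(Q, x) = 6 + (¼)*4 = 6 + 1 = 7)
w(h(Z), 58) - 1*4978 = 7 - 1*4978 = 7 - 4978 = -4971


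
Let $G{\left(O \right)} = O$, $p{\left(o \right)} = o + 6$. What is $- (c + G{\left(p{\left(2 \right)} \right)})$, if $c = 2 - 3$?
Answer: $-7$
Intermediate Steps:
$p{\left(o \right)} = 6 + o$
$c = -1$
$- (c + G{\left(p{\left(2 \right)} \right)}) = - (-1 + \left(6 + 2\right)) = - (-1 + 8) = \left(-1\right) 7 = -7$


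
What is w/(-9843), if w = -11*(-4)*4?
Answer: -176/9843 ≈ -0.017881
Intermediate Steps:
w = 176 (w = 44*4 = 176)
w/(-9843) = 176/(-9843) = 176*(-1/9843) = -176/9843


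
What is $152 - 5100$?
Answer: $-4948$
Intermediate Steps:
$152 - 5100 = -4948$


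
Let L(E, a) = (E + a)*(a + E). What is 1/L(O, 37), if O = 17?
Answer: 1/2916 ≈ 0.00034294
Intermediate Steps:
L(E, a) = (E + a)² (L(E, a) = (E + a)*(E + a) = (E + a)²)
1/L(O, 37) = 1/((17 + 37)²) = 1/(54²) = 1/2916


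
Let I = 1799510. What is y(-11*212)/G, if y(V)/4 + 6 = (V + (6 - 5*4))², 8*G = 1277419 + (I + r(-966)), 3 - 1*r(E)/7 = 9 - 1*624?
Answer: 11741248/205417 ≈ 57.158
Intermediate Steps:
r(E) = 4326 (r(E) = 21 - 7*(9 - 1*624) = 21 - 7*(9 - 624) = 21 - 7*(-615) = 21 + 4305 = 4326)
G = 3081255/8 (G = (1277419 + (1799510 + 4326))/8 = (1277419 + 1803836)/8 = (⅛)*3081255 = 3081255/8 ≈ 3.8516e+5)
y(V) = -24 + 4*(-14 + V)² (y(V) = -24 + 4*(V + (6 - 5*4))² = -24 + 4*(V + (6 - 20))² = -24 + 4*(V - 14)² = -24 + 4*(-14 + V)²)
y(-11*212)/G = (-24 + 4*(-14 - 11*212)²)/(3081255/8) = (-24 + 4*(-14 - 2332)²)*(8/3081255) = (-24 + 4*(-2346)²)*(8/3081255) = (-24 + 4*5503716)*(8/3081255) = (-24 + 22014864)*(8/3081255) = 22014840*(8/3081255) = 11741248/205417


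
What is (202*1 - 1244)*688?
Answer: -716896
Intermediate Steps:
(202*1 - 1244)*688 = (202 - 1244)*688 = -1042*688 = -716896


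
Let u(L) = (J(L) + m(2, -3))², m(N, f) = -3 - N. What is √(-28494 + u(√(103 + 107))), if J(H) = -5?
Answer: I*√28394 ≈ 168.51*I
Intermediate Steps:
u(L) = 100 (u(L) = (-5 + (-3 - 1*2))² = (-5 + (-3 - 2))² = (-5 - 5)² = (-10)² = 100)
√(-28494 + u(√(103 + 107))) = √(-28494 + 100) = √(-28394) = I*√28394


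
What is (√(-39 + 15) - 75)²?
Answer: 5601 - 300*I*√6 ≈ 5601.0 - 734.85*I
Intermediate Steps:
(√(-39 + 15) - 75)² = (√(-24) - 75)² = (2*I*√6 - 75)² = (-75 + 2*I*√6)²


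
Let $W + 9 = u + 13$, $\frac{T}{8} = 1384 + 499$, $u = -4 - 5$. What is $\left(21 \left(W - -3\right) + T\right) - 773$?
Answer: $14249$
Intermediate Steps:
$u = -9$
$T = 15064$ ($T = 8 \left(1384 + 499\right) = 8 \cdot 1883 = 15064$)
$W = -5$ ($W = -9 + \left(-9 + 13\right) = -9 + 4 = -5$)
$\left(21 \left(W - -3\right) + T\right) - 773 = \left(21 \left(-5 - -3\right) + 15064\right) - 773 = \left(21 \left(-5 + \left(-5 + 8\right)\right) + 15064\right) - 773 = \left(21 \left(-5 + 3\right) + 15064\right) - 773 = \left(21 \left(-2\right) + 15064\right) - 773 = \left(-42 + 15064\right) - 773 = 15022 - 773 = 14249$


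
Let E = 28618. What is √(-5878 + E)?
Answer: 2*√5685 ≈ 150.80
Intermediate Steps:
√(-5878 + E) = √(-5878 + 28618) = √22740 = 2*√5685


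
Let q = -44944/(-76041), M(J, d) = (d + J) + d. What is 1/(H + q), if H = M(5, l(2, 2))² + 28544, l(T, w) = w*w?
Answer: 76041/2183410177 ≈ 3.4827e-5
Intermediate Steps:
l(T, w) = w²
M(J, d) = J + 2*d (M(J, d) = (J + d) + d = J + 2*d)
q = 44944/76041 (q = -44944*(-1/76041) = 44944/76041 ≈ 0.59105)
H = 28713 (H = (5 + 2*2²)² + 28544 = (5 + 2*4)² + 28544 = (5 + 8)² + 28544 = 13² + 28544 = 169 + 28544 = 28713)
1/(H + q) = 1/(28713 + 44944/76041) = 1/(2183410177/76041) = 76041/2183410177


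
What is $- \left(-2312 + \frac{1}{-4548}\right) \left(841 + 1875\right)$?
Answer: $\frac{7139669383}{1137} \approx 6.2794 \cdot 10^{6}$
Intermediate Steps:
$- \left(-2312 + \frac{1}{-4548}\right) \left(841 + 1875\right) = - \left(-2312 - \frac{1}{4548}\right) 2716 = - \frac{\left(-10514977\right) 2716}{4548} = \left(-1\right) \left(- \frac{7139669383}{1137}\right) = \frac{7139669383}{1137}$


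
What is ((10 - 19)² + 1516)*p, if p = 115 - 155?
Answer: -63880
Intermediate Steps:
p = -40
((10 - 19)² + 1516)*p = ((10 - 19)² + 1516)*(-40) = ((-9)² + 1516)*(-40) = (81 + 1516)*(-40) = 1597*(-40) = -63880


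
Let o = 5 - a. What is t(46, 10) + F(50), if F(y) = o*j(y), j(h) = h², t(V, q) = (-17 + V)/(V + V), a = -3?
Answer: 1840029/92 ≈ 20000.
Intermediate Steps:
t(V, q) = (-17 + V)/(2*V) (t(V, q) = (-17 + V)/((2*V)) = (-17 + V)*(1/(2*V)) = (-17 + V)/(2*V))
o = 8 (o = 5 - 1*(-3) = 5 + 3 = 8)
F(y) = 8*y²
t(46, 10) + F(50) = (½)*(-17 + 46)/46 + 8*50² = (½)*(1/46)*29 + 8*2500 = 29/92 + 20000 = 1840029/92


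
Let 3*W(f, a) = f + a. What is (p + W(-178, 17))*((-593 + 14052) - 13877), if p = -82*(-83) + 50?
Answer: -8530126/3 ≈ -2.8434e+6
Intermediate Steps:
p = 6856 (p = 6806 + 50 = 6856)
W(f, a) = a/3 + f/3 (W(f, a) = (f + a)/3 = (a + f)/3 = a/3 + f/3)
(p + W(-178, 17))*((-593 + 14052) - 13877) = (6856 + ((⅓)*17 + (⅓)*(-178)))*((-593 + 14052) - 13877) = (6856 + (17/3 - 178/3))*(13459 - 13877) = (6856 - 161/3)*(-418) = (20407/3)*(-418) = -8530126/3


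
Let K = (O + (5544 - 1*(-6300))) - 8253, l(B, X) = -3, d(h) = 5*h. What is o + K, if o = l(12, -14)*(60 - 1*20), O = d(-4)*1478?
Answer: -26089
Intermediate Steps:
O = -29560 (O = (5*(-4))*1478 = -20*1478 = -29560)
o = -120 (o = -3*(60 - 1*20) = -3*(60 - 20) = -3*40 = -120)
K = -25969 (K = (-29560 + (5544 - 1*(-6300))) - 8253 = (-29560 + (5544 + 6300)) - 8253 = (-29560 + 11844) - 8253 = -17716 - 8253 = -25969)
o + K = -120 - 25969 = -26089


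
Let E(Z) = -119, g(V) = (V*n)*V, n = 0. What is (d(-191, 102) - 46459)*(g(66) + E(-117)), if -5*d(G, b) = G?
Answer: 27620376/5 ≈ 5.5241e+6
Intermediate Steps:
g(V) = 0 (g(V) = (V*0)*V = 0*V = 0)
d(G, b) = -G/5
(d(-191, 102) - 46459)*(g(66) + E(-117)) = (-1/5*(-191) - 46459)*(0 - 119) = (191/5 - 46459)*(-119) = -232104/5*(-119) = 27620376/5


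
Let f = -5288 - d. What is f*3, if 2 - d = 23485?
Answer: 54585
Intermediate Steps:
d = -23483 (d = 2 - 1*23485 = 2 - 23485 = -23483)
f = 18195 (f = -5288 - 1*(-23483) = -5288 + 23483 = 18195)
f*3 = 18195*3 = 54585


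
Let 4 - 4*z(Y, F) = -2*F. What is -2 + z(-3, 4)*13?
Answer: 37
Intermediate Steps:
z(Y, F) = 1 + F/2 (z(Y, F) = 1 - (-1)*F/2 = 1 + F/2)
-2 + z(-3, 4)*13 = -2 + (1 + (½)*4)*13 = -2 + (1 + 2)*13 = -2 + 3*13 = -2 + 39 = 37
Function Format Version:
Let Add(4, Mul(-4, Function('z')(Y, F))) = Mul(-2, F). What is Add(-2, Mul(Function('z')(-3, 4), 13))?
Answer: 37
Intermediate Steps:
Function('z')(Y, F) = Add(1, Mul(Rational(1, 2), F)) (Function('z')(Y, F) = Add(1, Mul(Rational(-1, 4), Mul(-2, F))) = Add(1, Mul(Rational(1, 2), F)))
Add(-2, Mul(Function('z')(-3, 4), 13)) = Add(-2, Mul(Add(1, Mul(Rational(1, 2), 4)), 13)) = Add(-2, Mul(Add(1, 2), 13)) = Add(-2, Mul(3, 13)) = Add(-2, 39) = 37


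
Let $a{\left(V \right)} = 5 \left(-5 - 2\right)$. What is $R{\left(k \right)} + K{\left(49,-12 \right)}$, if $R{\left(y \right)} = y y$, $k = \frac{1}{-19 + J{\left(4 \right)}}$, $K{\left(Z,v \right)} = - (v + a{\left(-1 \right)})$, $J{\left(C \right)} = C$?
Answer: $\frac{10576}{225} \approx 47.004$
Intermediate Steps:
$a{\left(V \right)} = -35$ ($a{\left(V \right)} = 5 \left(-7\right) = -35$)
$K{\left(Z,v \right)} = 35 - v$ ($K{\left(Z,v \right)} = - (v - 35) = - (-35 + v) = 35 - v$)
$k = - \frac{1}{15}$ ($k = \frac{1}{-19 + 4} = \frac{1}{-15} = - \frac{1}{15} \approx -0.066667$)
$R{\left(y \right)} = y^{2}$
$R{\left(k \right)} + K{\left(49,-12 \right)} = \left(- \frac{1}{15}\right)^{2} + \left(35 - -12\right) = \frac{1}{225} + \left(35 + 12\right) = \frac{1}{225} + 47 = \frac{10576}{225}$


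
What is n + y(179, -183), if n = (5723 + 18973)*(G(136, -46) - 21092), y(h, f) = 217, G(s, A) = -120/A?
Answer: -11978937985/23 ≈ -5.2082e+8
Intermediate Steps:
n = -11978942976/23 (n = (5723 + 18973)*(-120/(-46) - 21092) = 24696*(-120*(-1/46) - 21092) = 24696*(60/23 - 21092) = 24696*(-485056/23) = -11978942976/23 ≈ -5.2082e+8)
n + y(179, -183) = -11978942976/23 + 217 = -11978937985/23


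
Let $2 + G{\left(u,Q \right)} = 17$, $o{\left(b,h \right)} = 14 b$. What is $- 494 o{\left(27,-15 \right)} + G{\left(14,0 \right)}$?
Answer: $-186717$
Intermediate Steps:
$G{\left(u,Q \right)} = 15$ ($G{\left(u,Q \right)} = -2 + 17 = 15$)
$- 494 o{\left(27,-15 \right)} + G{\left(14,0 \right)} = - 494 \cdot 14 \cdot 27 + 15 = \left(-494\right) 378 + 15 = -186732 + 15 = -186717$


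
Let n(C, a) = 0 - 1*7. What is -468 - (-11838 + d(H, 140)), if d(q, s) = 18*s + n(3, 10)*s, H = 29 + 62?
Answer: 9830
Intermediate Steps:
n(C, a) = -7 (n(C, a) = 0 - 7 = -7)
H = 91
d(q, s) = 11*s (d(q, s) = 18*s - 7*s = 11*s)
-468 - (-11838 + d(H, 140)) = -468 - (-11838 + 11*140) = -468 - (-11838 + 1540) = -468 - 1*(-10298) = -468 + 10298 = 9830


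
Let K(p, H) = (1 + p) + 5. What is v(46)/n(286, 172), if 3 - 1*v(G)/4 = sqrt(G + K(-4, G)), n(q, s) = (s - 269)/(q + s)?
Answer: -5496/97 + 7328*sqrt(3)/97 ≈ 74.190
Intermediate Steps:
n(q, s) = (-269 + s)/(q + s)
K(p, H) = 6 + p
v(G) = 12 - 4*sqrt(2 + G) (v(G) = 12 - 4*sqrt(G + (6 - 4)) = 12 - 4*sqrt(G + 2) = 12 - 4*sqrt(2 + G))
v(46)/n(286, 172) = (12 - 4*sqrt(2 + 46))/(((-269 + 172)/(286 + 172))) = (12 - 16*sqrt(3))/((-97/458)) = (12 - 16*sqrt(3))/(((1/458)*(-97))) = (12 - 16*sqrt(3))/(-97/458) = (12 - 16*sqrt(3))*(-458/97) = -5496/97 + 7328*sqrt(3)/97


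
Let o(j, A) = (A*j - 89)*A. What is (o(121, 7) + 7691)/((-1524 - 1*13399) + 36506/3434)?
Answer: -22315849/25604538 ≈ -0.87156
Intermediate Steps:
o(j, A) = A*(-89 + A*j) (o(j, A) = (-89 + A*j)*A = A*(-89 + A*j))
(o(121, 7) + 7691)/((-1524 - 1*13399) + 36506/3434) = (7*(-89 + 7*121) + 7691)/((-1524 - 1*13399) + 36506/3434) = (7*(-89 + 847) + 7691)/((-1524 - 13399) + 36506*(1/3434)) = (7*758 + 7691)/(-14923 + 18253/1717) = (5306 + 7691)/(-25604538/1717) = 12997*(-1717/25604538) = -22315849/25604538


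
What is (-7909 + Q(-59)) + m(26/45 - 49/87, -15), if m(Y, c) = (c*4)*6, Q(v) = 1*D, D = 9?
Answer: -8260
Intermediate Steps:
Q(v) = 9 (Q(v) = 1*9 = 9)
m(Y, c) = 24*c (m(Y, c) = (4*c)*6 = 24*c)
(-7909 + Q(-59)) + m(26/45 - 49/87, -15) = (-7909 + 9) + 24*(-15) = -7900 - 360 = -8260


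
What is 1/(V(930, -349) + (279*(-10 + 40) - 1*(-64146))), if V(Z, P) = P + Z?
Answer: 1/73097 ≈ 1.3680e-5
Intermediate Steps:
1/(V(930, -349) + (279*(-10 + 40) - 1*(-64146))) = 1/((-349 + 930) + (279*(-10 + 40) - 1*(-64146))) = 1/(581 + (279*30 + 64146)) = 1/(581 + (8370 + 64146)) = 1/(581 + 72516) = 1/73097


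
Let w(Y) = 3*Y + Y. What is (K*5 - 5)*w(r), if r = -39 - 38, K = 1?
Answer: 0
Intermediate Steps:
r = -77
w(Y) = 4*Y
(K*5 - 5)*w(r) = (1*5 - 5)*(4*(-77)) = (5 - 5)*(-308) = 0*(-308) = 0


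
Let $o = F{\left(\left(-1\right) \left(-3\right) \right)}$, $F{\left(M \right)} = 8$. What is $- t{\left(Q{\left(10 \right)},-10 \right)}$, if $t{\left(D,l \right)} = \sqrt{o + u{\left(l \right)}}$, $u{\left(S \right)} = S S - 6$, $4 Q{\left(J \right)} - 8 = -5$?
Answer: $- \sqrt{102} \approx -10.1$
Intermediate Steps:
$Q{\left(J \right)} = \frac{3}{4}$ ($Q{\left(J \right)} = 2 + \frac{1}{4} \left(-5\right) = 2 - \frac{5}{4} = \frac{3}{4}$)
$u{\left(S \right)} = -6 + S^{2}$ ($u{\left(S \right)} = S^{2} - 6 = -6 + S^{2}$)
$o = 8$
$t{\left(D,l \right)} = \sqrt{2 + l^{2}}$ ($t{\left(D,l \right)} = \sqrt{8 + \left(-6 + l^{2}\right)} = \sqrt{2 + l^{2}}$)
$- t{\left(Q{\left(10 \right)},-10 \right)} = - \sqrt{2 + \left(-10\right)^{2}} = - \sqrt{2 + 100} = - \sqrt{102}$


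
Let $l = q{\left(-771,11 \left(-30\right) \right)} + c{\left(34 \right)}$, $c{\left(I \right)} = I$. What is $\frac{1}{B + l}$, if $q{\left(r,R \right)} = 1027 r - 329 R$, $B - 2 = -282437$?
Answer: $- \frac{1}{965648} \approx -1.0356 \cdot 10^{-6}$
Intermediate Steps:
$B = -282435$ ($B = 2 - 282437 = -282435$)
$q{\left(r,R \right)} = - 329 R + 1027 r$
$l = -683213$ ($l = \left(- 329 \cdot 11 \left(-30\right) + 1027 \left(-771\right)\right) + 34 = \left(\left(-329\right) \left(-330\right) - 791817\right) + 34 = \left(108570 - 791817\right) + 34 = -683247 + 34 = -683213$)
$\frac{1}{B + l} = \frac{1}{-282435 - 683213} = \frac{1}{-965648} = - \frac{1}{965648}$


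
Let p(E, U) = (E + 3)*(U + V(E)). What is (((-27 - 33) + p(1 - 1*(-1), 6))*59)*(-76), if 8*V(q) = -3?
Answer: 285855/2 ≈ 1.4293e+5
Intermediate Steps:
V(q) = -3/8 (V(q) = (1/8)*(-3) = -3/8)
p(E, U) = (3 + E)*(-3/8 + U) (p(E, U) = (E + 3)*(U - 3/8) = (3 + E)*(-3/8 + U))
(((-27 - 33) + p(1 - 1*(-1), 6))*59)*(-76) = (((-27 - 33) + (-9/8 + 3*6 - 3*(1 - 1*(-1))/8 + (1 - 1*(-1))*6))*59)*(-76) = ((-60 + (-9/8 + 18 - 3*(1 + 1)/8 + (1 + 1)*6))*59)*(-76) = ((-60 + (-9/8 + 18 - 3/8*2 + 2*6))*59)*(-76) = ((-60 + (-9/8 + 18 - 3/4 + 12))*59)*(-76) = ((-60 + 225/8)*59)*(-76) = -255/8*59*(-76) = -15045/8*(-76) = 285855/2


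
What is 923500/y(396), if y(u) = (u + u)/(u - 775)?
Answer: -87501625/198 ≈ -4.4193e+5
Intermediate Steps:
y(u) = 2*u/(-775 + u) (y(u) = (2*u)/(-775 + u) = 2*u/(-775 + u))
923500/y(396) = 923500/((2*396/(-775 + 396))) = 923500/((2*396/(-379))) = 923500/((2*396*(-1/379))) = 923500/(-792/379) = 923500*(-379/792) = -87501625/198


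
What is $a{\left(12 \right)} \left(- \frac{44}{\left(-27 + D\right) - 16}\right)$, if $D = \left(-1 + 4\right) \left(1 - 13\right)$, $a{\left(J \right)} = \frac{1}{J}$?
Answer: $\frac{11}{237} \approx 0.046413$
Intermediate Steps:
$D = -36$ ($D = 3 \left(-12\right) = -36$)
$a{\left(12 \right)} \left(- \frac{44}{\left(-27 + D\right) - 16}\right) = \frac{\left(-44\right) \frac{1}{\left(-27 - 36\right) - 16}}{12} = \frac{\left(-44\right) \frac{1}{-63 - 16}}{12} = \frac{\left(-44\right) \frac{1}{-79}}{12} = \frac{\left(-44\right) \left(- \frac{1}{79}\right)}{12} = \frac{1}{12} \cdot \frac{44}{79} = \frac{11}{237}$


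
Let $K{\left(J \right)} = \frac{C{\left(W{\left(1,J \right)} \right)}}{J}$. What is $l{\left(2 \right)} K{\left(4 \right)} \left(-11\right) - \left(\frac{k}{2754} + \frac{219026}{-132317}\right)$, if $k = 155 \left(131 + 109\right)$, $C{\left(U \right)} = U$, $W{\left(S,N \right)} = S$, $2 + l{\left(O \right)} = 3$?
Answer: $- \frac{3547398397}{242934012} \approx -14.602$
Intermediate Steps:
$l{\left(O \right)} = 1$ ($l{\left(O \right)} = -2 + 3 = 1$)
$k = 37200$ ($k = 155 \cdot 240 = 37200$)
$K{\left(J \right)} = \frac{1}{J}$ ($K{\left(J \right)} = 1 \frac{1}{J} = \frac{1}{J}$)
$l{\left(2 \right)} K{\left(4 \right)} \left(-11\right) - \left(\frac{k}{2754} + \frac{219026}{-132317}\right) = 1 \cdot \frac{1}{4} \left(-11\right) - \left(\frac{37200}{2754} + \frac{219026}{-132317}\right) = 1 \cdot \frac{1}{4} \left(-11\right) - \left(37200 \cdot \frac{1}{2754} + 219026 \left(- \frac{1}{132317}\right)\right) = \frac{1}{4} \left(-11\right) - \left(\frac{6200}{459} - \frac{219026}{132317}\right) = - \frac{11}{4} - \frac{719832466}{60733503} = - \frac{3547398397}{242934012}$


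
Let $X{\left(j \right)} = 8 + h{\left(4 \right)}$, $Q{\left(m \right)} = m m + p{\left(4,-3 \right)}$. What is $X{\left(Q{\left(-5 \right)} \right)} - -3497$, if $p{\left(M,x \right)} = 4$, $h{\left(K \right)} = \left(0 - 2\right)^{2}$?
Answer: $3509$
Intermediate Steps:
$h{\left(K \right)} = 4$ ($h{\left(K \right)} = \left(-2\right)^{2} = 4$)
$Q{\left(m \right)} = 4 + m^{2}$ ($Q{\left(m \right)} = m m + 4 = m^{2} + 4 = 4 + m^{2}$)
$X{\left(j \right)} = 12$ ($X{\left(j \right)} = 8 + 4 = 12$)
$X{\left(Q{\left(-5 \right)} \right)} - -3497 = 12 - -3497 = 12 + 3497 = 3509$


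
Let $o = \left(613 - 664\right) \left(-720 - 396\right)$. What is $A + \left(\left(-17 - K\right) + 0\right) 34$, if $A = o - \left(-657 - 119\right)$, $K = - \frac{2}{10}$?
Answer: $\frac{285604}{5} \approx 57121.0$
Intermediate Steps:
$K = - \frac{1}{5}$ ($K = \left(-2\right) \frac{1}{10} = - \frac{1}{5} \approx -0.2$)
$o = 56916$ ($o = \left(-51\right) \left(-1116\right) = 56916$)
$A = 57692$ ($A = 56916 - \left(-657 - 119\right) = 56916 - -776 = 56916 + 776 = 57692$)
$A + \left(\left(-17 - K\right) + 0\right) 34 = 57692 + \left(\left(-17 - - \frac{1}{5}\right) + 0\right) 34 = 57692 + \left(\left(-17 + \frac{1}{5}\right) + 0\right) 34 = 57692 + \left(- \frac{84}{5} + 0\right) 34 = 57692 - \frac{2856}{5} = \frac{285604}{5}$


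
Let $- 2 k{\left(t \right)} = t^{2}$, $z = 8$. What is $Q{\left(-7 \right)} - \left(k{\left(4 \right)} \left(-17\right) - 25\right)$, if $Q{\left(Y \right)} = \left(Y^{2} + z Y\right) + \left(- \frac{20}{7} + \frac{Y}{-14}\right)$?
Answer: $- \frac{1685}{14} \approx -120.36$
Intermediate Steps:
$Q{\left(Y \right)} = - \frac{20}{7} + Y^{2} + \frac{111 Y}{14}$ ($Q{\left(Y \right)} = \left(Y^{2} + 8 Y\right) + \left(- \frac{20}{7} + \frac{Y}{-14}\right) = \left(Y^{2} + 8 Y\right) + \left(\left(-20\right) \frac{1}{7} + Y \left(- \frac{1}{14}\right)\right) = \left(Y^{2} + 8 Y\right) - \left(\frac{20}{7} + \frac{Y}{14}\right) = - \frac{20}{7} + Y^{2} + \frac{111 Y}{14}$)
$k{\left(t \right)} = - \frac{t^{2}}{2}$
$Q{\left(-7 \right)} - \left(k{\left(4 \right)} \left(-17\right) - 25\right) = \left(- \frac{20}{7} + \left(-7\right)^{2} + \frac{111}{14} \left(-7\right)\right) - \left(- \frac{4^{2}}{2} \left(-17\right) - 25\right) = \left(- \frac{20}{7} + 49 - \frac{111}{2}\right) - \left(\left(- \frac{1}{2}\right) 16 \left(-17\right) - 25\right) = - \frac{131}{14} - \left(\left(-8\right) \left(-17\right) - 25\right) = - \frac{131}{14} - \left(136 - 25\right) = - \frac{131}{14} - 111 = - \frac{1685}{14}$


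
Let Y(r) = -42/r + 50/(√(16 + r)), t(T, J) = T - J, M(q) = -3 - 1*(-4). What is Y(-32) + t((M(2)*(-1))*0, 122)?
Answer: -1931/16 - 25*I/2 ≈ -120.69 - 12.5*I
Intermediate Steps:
M(q) = 1 (M(q) = -3 + 4 = 1)
Y(r) = -42/r + 50/√(16 + r)
Y(-32) + t((M(2)*(-1))*0, 122) = (-42/(-32) + 50/√(16 - 32)) + ((1*(-1))*0 - 1*122) = (-42*(-1/32) + 50/√(-16)) + (-1*0 - 122) = (21/16 + 50*(-I/4)) + (0 - 122) = (21/16 - 25*I/2) - 122 = -1931/16 - 25*I/2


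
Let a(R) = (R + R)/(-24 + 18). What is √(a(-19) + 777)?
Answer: 5*√282/3 ≈ 27.988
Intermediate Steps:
a(R) = -R/3 (a(R) = (2*R)/(-6) = (2*R)*(-⅙) = -R/3)
√(a(-19) + 777) = √(-⅓*(-19) + 777) = √(19/3 + 777) = √(2350/3) = 5*√282/3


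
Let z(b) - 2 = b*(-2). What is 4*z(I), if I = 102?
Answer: -808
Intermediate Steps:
z(b) = 2 - 2*b (z(b) = 2 + b*(-2) = 2 - 2*b)
4*z(I) = 4*(2 - 2*102) = 4*(2 - 204) = 4*(-202) = -808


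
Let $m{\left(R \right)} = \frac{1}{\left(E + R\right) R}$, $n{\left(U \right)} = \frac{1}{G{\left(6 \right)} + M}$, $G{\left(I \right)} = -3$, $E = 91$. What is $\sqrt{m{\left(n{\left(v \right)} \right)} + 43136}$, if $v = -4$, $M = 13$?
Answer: $\frac{2 \sqrt{8949890839}}{911} \approx 207.69$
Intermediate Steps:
$n{\left(U \right)} = \frac{1}{10}$ ($n{\left(U \right)} = \frac{1}{-3 + 13} = \frac{1}{10}$)
$m{\left(R \right)} = \frac{1}{R \left(91 + R\right)}$ ($m{\left(R \right)} = \frac{1}{\left(91 + R\right) R} = \frac{1}{R \left(91 + R\right)}$)
$\sqrt{m{\left(n{\left(v \right)} \right)} + 43136} = \sqrt{\frac{\frac{1}{\frac{1}{10}}}{91 + \frac{1}{10}} + 43136} = \sqrt{\frac{10}{\frac{911}{10}} + 43136} = \sqrt{10 \cdot \frac{10}{911} + 43136} = \sqrt{\frac{100}{911} + 43136} = \sqrt{\frac{39296996}{911}} = \frac{2 \sqrt{8949890839}}{911}$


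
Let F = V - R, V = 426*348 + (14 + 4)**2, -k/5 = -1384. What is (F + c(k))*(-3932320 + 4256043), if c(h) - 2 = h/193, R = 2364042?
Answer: -138416963678092/193 ≈ -7.1719e+11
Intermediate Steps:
k = 6920 (k = -5*(-1384) = 6920)
V = 148572 (V = 148248 + 18**2 = 148248 + 324 = 148572)
F = -2215470 (F = 148572 - 1*2364042 = 148572 - 2364042 = -2215470)
c(h) = 2 + h/193
(F + c(k))*(-3932320 + 4256043) = (-2215470 + (2 + (1/193)*6920))*(-3932320 + 4256043) = (-2215470 + (2 + 6920/193))*323723 = (-2215470 + 7306/193)*323723 = -427578404/193*323723 = -138416963678092/193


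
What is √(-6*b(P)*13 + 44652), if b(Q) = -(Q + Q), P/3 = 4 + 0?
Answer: 2*√11631 ≈ 215.69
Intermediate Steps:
P = 12 (P = 3*(4 + 0) = 3*4 = 12)
b(Q) = -2*Q
√(-6*b(P)*13 + 44652) = √(-(-12)*12*13 + 44652) = √(-6*(-24)*13 + 44652) = √(144*13 + 44652) = √(1872 + 44652) = √46524 = 2*√11631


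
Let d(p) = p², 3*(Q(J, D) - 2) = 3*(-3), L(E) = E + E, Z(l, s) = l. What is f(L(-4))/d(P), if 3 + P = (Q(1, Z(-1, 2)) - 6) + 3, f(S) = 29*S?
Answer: -232/49 ≈ -4.7347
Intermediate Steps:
L(E) = 2*E
Q(J, D) = -1 (Q(J, D) = 2 + (3*(-3))/3 = 2 + (⅓)*(-9) = 2 - 3 = -1)
P = -7 (P = -3 + ((-1 - 6) + 3) = -3 + (-7 + 3) = -3 - 4 = -7)
f(L(-4))/d(P) = (29*(2*(-4)))/((-7)²) = (29*(-8))/49 = -232*1/49 = -232/49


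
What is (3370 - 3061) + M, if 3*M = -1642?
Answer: -715/3 ≈ -238.33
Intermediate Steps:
M = -1642/3 (M = (⅓)*(-1642) = -1642/3 ≈ -547.33)
(3370 - 3061) + M = (3370 - 3061) - 1642/3 = 309 - 1642/3 = -715/3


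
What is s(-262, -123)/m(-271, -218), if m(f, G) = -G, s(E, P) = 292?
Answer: 146/109 ≈ 1.3394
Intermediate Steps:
s(-262, -123)/m(-271, -218) = 292/((-1*(-218))) = 292/218 = 292*(1/218) = 146/109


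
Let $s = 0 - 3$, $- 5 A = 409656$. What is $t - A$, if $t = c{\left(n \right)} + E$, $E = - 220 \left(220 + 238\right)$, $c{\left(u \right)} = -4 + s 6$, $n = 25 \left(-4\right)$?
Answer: $- \frac{94254}{5} \approx -18851.0$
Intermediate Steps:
$A = - \frac{409656}{5}$ ($A = \left(- \frac{1}{5}\right) 409656 = - \frac{409656}{5} \approx -81931.0$)
$s = -3$
$n = -100$
$c{\left(u \right)} = -22$ ($c{\left(u \right)} = -4 - 18 = -22$)
$E = -100760$ ($E = \left(-220\right) 458 = -100760$)
$t = -100782$ ($t = -22 - 100760 = -100782$)
$t - A = -100782 - - \frac{409656}{5} = -100782 + \frac{409656}{5} = - \frac{94254}{5}$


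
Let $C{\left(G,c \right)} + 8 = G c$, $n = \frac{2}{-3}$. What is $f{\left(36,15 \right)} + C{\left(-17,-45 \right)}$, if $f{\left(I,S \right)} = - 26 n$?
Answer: $\frac{2323}{3} \approx 774.33$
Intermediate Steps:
$n = - \frac{2}{3}$ ($n = 2 \left(- \frac{1}{3}\right) = - \frac{2}{3} \approx -0.66667$)
$C{\left(G,c \right)} = -8 + G c$
$f{\left(I,S \right)} = \frac{52}{3}$ ($f{\left(I,S \right)} = \left(-26\right) \left(- \frac{2}{3}\right) = \frac{52}{3}$)
$f{\left(36,15 \right)} + C{\left(-17,-45 \right)} = \frac{52}{3} - -757 = \frac{52}{3} + \left(-8 + 765\right) = \frac{52}{3} + 757 = \frac{2323}{3}$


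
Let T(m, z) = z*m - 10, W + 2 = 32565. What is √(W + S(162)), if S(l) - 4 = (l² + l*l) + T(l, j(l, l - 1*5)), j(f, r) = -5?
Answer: √84235 ≈ 290.23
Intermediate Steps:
W = 32563 (W = -2 + 32565 = 32563)
T(m, z) = -10 + m*z (T(m, z) = m*z - 10 = -10 + m*z)
S(l) = -6 - 5*l + 2*l² (S(l) = 4 + ((l² + l*l) + (-10 + l*(-5))) = 4 + ((l² + l²) + (-10 - 5*l)) = 4 + (2*l² + (-10 - 5*l)) = 4 + (-10 - 5*l + 2*l²) = -6 - 5*l + 2*l²)
√(W + S(162)) = √(32563 + (-6 - 5*162 + 2*162²)) = √(32563 + (-6 - 810 + 2*26244)) = √(32563 + (-6 - 810 + 52488)) = √(32563 + 51672) = √84235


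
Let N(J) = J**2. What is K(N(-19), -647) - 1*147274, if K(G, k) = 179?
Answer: -147095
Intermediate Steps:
K(N(-19), -647) - 1*147274 = 179 - 1*147274 = 179 - 147274 = -147095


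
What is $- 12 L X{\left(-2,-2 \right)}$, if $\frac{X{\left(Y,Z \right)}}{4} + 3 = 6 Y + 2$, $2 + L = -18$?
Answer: $-12480$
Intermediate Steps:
$L = -20$ ($L = -2 - 18 = -20$)
$X{\left(Y,Z \right)} = -4 + 24 Y$ ($X{\left(Y,Z \right)} = -12 + 4 \left(6 Y + 2\right) = -12 + 4 \left(2 + 6 Y\right) = -12 + \left(8 + 24 Y\right) = -4 + 24 Y$)
$- 12 L X{\left(-2,-2 \right)} = \left(-12\right) \left(-20\right) \left(-4 + 24 \left(-2\right)\right) = 240 \left(-4 - 48\right) = 240 \left(-52\right) = -12480$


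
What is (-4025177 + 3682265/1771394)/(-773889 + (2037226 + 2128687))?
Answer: -7130170704473/6008610961456 ≈ -1.1867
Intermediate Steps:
(-4025177 + 3682265/1771394)/(-773889 + (2037226 + 2128687)) = (-4025177 + 3682265*(1/1771394))/(-773889 + 4165913) = (-4025177 + 3682265/1771394)/3392024 = -7130170704473/1771394*1/3392024 = -7130170704473/6008610961456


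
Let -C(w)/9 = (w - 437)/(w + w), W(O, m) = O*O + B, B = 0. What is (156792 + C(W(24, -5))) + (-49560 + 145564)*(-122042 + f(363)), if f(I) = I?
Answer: -1495233782411/128 ≈ -1.1682e+10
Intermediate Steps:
W(O, m) = O² (W(O, m) = O*O + 0 = O² + 0 = O²)
C(w) = -9*(-437 + w)/(2*w) (C(w) = -9*(w - 437)/(w + w) = -9*(-437 + w)/(2*w))
(156792 + C(W(24, -5))) + (-49560 + 145564)*(-122042 + f(363)) = (156792 + 9*(437 - 1*24²)/(2*(24²))) + (-49560 + 145564)*(-122042 + 363) = (156792 + (9/2)*(437 - 1*576)/576) + 96004*(-121679) = (156792 + (9/2)*(1/576)*(437 - 576)) - 11681670716 = (156792 + (9/2)*(1/576)*(-139)) - 11681670716 = (156792 - 139/128) - 11681670716 = 20069237/128 - 11681670716 = -1495233782411/128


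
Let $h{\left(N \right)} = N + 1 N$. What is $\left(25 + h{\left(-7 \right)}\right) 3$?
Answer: $33$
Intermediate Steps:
$h{\left(N \right)} = 2 N$ ($h{\left(N \right)} = N + N = 2 N$)
$\left(25 + h{\left(-7 \right)}\right) 3 = \left(25 + 2 \left(-7\right)\right) 3 = \left(25 - 14\right) 3 = 11 \cdot 3 = 33$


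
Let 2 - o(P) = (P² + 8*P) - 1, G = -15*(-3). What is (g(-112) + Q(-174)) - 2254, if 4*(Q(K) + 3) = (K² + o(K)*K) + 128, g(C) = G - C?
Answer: 2523649/2 ≈ 1.2618e+6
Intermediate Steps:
G = 45
o(P) = 3 - P² - 8*P (o(P) = 2 - ((P² + 8*P) - 1) = 2 - (-1 + P² + 8*P) = 2 + (1 - P² - 8*P) = 3 - P² - 8*P)
g(C) = 45 - C
Q(K) = 29 + K²/4 + K*(3 - K² - 8*K)/4 (Q(K) = -3 + ((K² + (3 - K² - 8*K)*K) + 128)/4 = -3 + ((K² + K*(3 - K² - 8*K)) + 128)/4 = -3 + (128 + K² + K*(3 - K² - 8*K))/4 = -3 + (32 + K²/4 + K*(3 - K² - 8*K)/4) = 29 + K²/4 + K*(3 - K² - 8*K)/4)
(g(-112) + Q(-174)) - 2254 = ((45 - 1*(-112)) + (29 - 7/4*(-174)² - ¼*(-174)³ + (¾)*(-174))) - 2254 = ((45 + 112) + (29 - 7/4*30276 - ¼*(-5268024) - 261/2)) - 2254 = (157 + (29 - 52983 + 1317006 - 261/2)) - 2254 = (157 + 2527843/2) - 2254 = 2528157/2 - 2254 = 2523649/2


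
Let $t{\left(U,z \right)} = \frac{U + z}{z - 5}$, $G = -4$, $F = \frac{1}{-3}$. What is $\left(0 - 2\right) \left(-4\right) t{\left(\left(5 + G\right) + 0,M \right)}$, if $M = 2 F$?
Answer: $- \frac{8}{17} \approx -0.47059$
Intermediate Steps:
$F = - \frac{1}{3} \approx -0.33333$
$M = - \frac{2}{3}$ ($M = 2 \left(- \frac{1}{3}\right) = - \frac{2}{3} \approx -0.66667$)
$t{\left(U,z \right)} = \frac{U + z}{-5 + z}$
$\left(0 - 2\right) \left(-4\right) t{\left(\left(5 + G\right) + 0,M \right)} = \left(0 - 2\right) \left(-4\right) \frac{\left(\left(5 - 4\right) + 0\right) - \frac{2}{3}}{-5 - \frac{2}{3}} = \left(-2\right) \left(-4\right) \frac{\left(1 + 0\right) - \frac{2}{3}}{- \frac{17}{3}} = 8 \left(- \frac{3 \left(1 - \frac{2}{3}\right)}{17}\right) = 8 \left(\left(- \frac{3}{17}\right) \frac{1}{3}\right) = 8 \left(- \frac{1}{17}\right) = - \frac{8}{17}$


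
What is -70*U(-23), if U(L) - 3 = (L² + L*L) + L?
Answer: -72660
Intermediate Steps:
U(L) = 3 + L + 2*L² (U(L) = 3 + ((L² + L*L) + L) = 3 + ((L² + L²) + L) = 3 + (2*L² + L) = 3 + (L + 2*L²) = 3 + L + 2*L²)
-70*U(-23) = -70*(3 - 23 + 2*(-23)²) = -70*(3 - 23 + 2*529) = -70*(3 - 23 + 1058) = -70*1038 = -72660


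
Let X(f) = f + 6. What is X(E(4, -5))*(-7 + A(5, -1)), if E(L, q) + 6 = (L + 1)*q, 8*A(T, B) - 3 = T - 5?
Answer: 1325/8 ≈ 165.63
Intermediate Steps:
A(T, B) = -¼ + T/8 (A(T, B) = 3/8 + (T - 5)/8 = 3/8 + (-5 + T)/8 = 3/8 + (-5/8 + T/8) = -¼ + T/8)
E(L, q) = -6 + q*(1 + L) (E(L, q) = -6 + (L + 1)*q = -6 + (1 + L)*q = -6 + q*(1 + L))
X(f) = 6 + f
X(E(4, -5))*(-7 + A(5, -1)) = (6 + (-6 - 5 + 4*(-5)))*(-7 + (-¼ + (⅛)*5)) = (6 + (-6 - 5 - 20))*(-7 + (-¼ + 5/8)) = (6 - 31)*(-7 + 3/8) = -25*(-53/8) = 1325/8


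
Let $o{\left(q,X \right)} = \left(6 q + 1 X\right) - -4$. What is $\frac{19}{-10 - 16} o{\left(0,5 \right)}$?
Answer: $- \frac{171}{26} \approx -6.5769$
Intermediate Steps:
$o{\left(q,X \right)} = 4 + X + 6 q$ ($o{\left(q,X \right)} = \left(6 q + X\right) + 4 = \left(X + 6 q\right) + 4 = 4 + X + 6 q$)
$\frac{19}{-10 - 16} o{\left(0,5 \right)} = \frac{19}{-10 - 16} \left(4 + 5 + 6 \cdot 0\right) = \frac{19}{-26} \left(4 + 5 + 0\right) = 19 \left(- \frac{1}{26}\right) 9 = \left(- \frac{19}{26}\right) 9 = - \frac{171}{26}$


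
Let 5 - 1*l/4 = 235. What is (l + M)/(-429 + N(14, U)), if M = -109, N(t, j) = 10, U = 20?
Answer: 1029/419 ≈ 2.4558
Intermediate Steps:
l = -920 (l = 20 - 4*235 = 20 - 940 = -920)
(l + M)/(-429 + N(14, U)) = (-920 - 109)/(-429 + 10) = -1029/(-419) = -1029*(-1/419) = 1029/419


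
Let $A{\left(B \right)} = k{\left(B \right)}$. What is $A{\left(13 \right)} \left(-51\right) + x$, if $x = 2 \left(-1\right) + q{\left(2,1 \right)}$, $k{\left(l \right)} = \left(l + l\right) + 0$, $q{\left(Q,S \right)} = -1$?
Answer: $-1329$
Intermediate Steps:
$k{\left(l \right)} = 2 l$ ($k{\left(l \right)} = 2 l + 0 = 2 l$)
$A{\left(B \right)} = 2 B$
$x = -3$ ($x = 2 \left(-1\right) - 1 = -2 - 1 = -3$)
$A{\left(13 \right)} \left(-51\right) + x = 2 \cdot 13 \left(-51\right) - 3 = 26 \left(-51\right) - 3 = -1326 - 3 = -1329$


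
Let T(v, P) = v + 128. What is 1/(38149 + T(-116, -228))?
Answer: 1/38161 ≈ 2.6205e-5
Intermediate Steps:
T(v, P) = 128 + v
1/(38149 + T(-116, -228)) = 1/(38149 + (128 - 116)) = 1/(38149 + 12) = 1/38161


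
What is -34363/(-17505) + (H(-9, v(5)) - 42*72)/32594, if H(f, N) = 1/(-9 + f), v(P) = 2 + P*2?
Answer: 237131451/126790660 ≈ 1.8703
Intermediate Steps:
v(P) = 2 + 2*P
-34363/(-17505) + (H(-9, v(5)) - 42*72)/32594 = -34363/(-17505) + (1/(-9 - 9) - 42*72)/32594 = -34363*(-1/17505) + (1/(-18) - 3024)*(1/32594) = 34363/17505 + (-1/18 - 3024)*(1/32594) = 34363/17505 - 54433/18*1/32594 = 34363/17505 - 54433/586692 = 237131451/126790660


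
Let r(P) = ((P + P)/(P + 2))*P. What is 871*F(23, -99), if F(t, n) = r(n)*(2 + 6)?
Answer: -136586736/97 ≈ -1.4081e+6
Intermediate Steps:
r(P) = 2*P**2/(2 + P) (r(P) = ((2*P)/(2 + P))*P = (2*P/(2 + P))*P = 2*P**2/(2 + P))
F(t, n) = 16*n**2/(2 + n) (F(t, n) = (2*n**2/(2 + n))*(2 + 6) = (2*n**2/(2 + n))*8 = 16*n**2/(2 + n))
871*F(23, -99) = 871*(16*(-99)**2/(2 - 99)) = 871*(16*9801/(-97)) = 871*(16*9801*(-1/97)) = 871*(-156816/97) = -136586736/97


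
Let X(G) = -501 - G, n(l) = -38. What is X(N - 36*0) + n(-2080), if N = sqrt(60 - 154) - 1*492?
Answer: -47 - I*sqrt(94) ≈ -47.0 - 9.6954*I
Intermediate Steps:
N = -492 + I*sqrt(94) (N = sqrt(-94) - 492 = I*sqrt(94) - 492 = -492 + I*sqrt(94) ≈ -492.0 + 9.6954*I)
X(N - 36*0) + n(-2080) = (-501 - ((-492 + I*sqrt(94)) - 36*0)) - 38 = (-501 - ((-492 + I*sqrt(94)) + 0)) - 38 = (-501 - (-492 + I*sqrt(94))) - 38 = (-501 + (492 - I*sqrt(94))) - 38 = (-9 - I*sqrt(94)) - 38 = -47 - I*sqrt(94)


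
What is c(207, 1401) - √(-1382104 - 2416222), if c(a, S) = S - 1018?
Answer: 383 - I*√3798326 ≈ 383.0 - 1948.9*I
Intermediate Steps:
c(a, S) = -1018 + S
c(207, 1401) - √(-1382104 - 2416222) = (-1018 + 1401) - √(-1382104 - 2416222) = 383 - √(-3798326) = 383 - I*√3798326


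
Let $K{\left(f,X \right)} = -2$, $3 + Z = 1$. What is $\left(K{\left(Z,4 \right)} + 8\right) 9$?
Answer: $54$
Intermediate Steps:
$Z = -2$ ($Z = -3 + 1 = -2$)
$\left(K{\left(Z,4 \right)} + 8\right) 9 = \left(-2 + 8\right) 9 = 6 \cdot 9 = 54$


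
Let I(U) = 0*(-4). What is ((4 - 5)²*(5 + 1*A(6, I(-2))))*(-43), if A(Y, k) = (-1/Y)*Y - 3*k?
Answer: -172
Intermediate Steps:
I(U) = 0
A(Y, k) = -1 - 3*k
((4 - 5)²*(5 + 1*A(6, I(-2))))*(-43) = ((4 - 5)²*(5 + 1*(-1 - 3*0)))*(-43) = ((-1)²*(5 + 1*(-1 + 0)))*(-43) = (1*(5 + 1*(-1)))*(-43) = (1*(5 - 1))*(-43) = (1*4)*(-43) = 4*(-43) = -172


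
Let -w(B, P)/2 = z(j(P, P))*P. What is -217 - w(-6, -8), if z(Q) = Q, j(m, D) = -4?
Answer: -153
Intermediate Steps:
w(B, P) = 8*P (w(B, P) = -(-8)*P = 8*P)
-217 - w(-6, -8) = -217 - 8*(-8) = -217 - 1*(-64) = -217 + 64 = -153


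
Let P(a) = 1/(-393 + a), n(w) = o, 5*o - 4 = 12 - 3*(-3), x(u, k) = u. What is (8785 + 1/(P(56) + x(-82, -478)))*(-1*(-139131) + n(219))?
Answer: 33778483328768/27635 ≈ 1.2223e+9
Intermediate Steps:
o = 5 (o = ⅘ + (12 - 3*(-3))/5 = ⅘ + (12 + 9)/5 = ⅘ + (⅕)*21 = ⅘ + 21/5 = 5)
n(w) = 5
(8785 + 1/(P(56) + x(-82, -478)))*(-1*(-139131) + n(219)) = (8785 + 1/(1/(-393 + 56) - 82))*(-1*(-139131) + 5) = (8785 + 1/(1/(-337) - 82))*(139131 + 5) = (8785 + 1/(-1/337 - 82))*139136 = (8785 + 1/(-27635/337))*139136 = (8785 - 337/27635)*139136 = (242773138/27635)*139136 = 33778483328768/27635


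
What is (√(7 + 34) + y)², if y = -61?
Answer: (61 - √41)² ≈ 2980.8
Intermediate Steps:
(√(7 + 34) + y)² = (√(7 + 34) - 61)² = (√41 - 61)² = (-61 + √41)²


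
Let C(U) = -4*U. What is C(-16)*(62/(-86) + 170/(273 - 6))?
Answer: -61888/11481 ≈ -5.3905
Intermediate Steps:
C(-16)*(62/(-86) + 170/(273 - 6)) = (-4*(-16))*(62/(-86) + 170/(273 - 6)) = 64*(62*(-1/86) + 170/267) = 64*(-31/43 + 170*(1/267)) = 64*(-31/43 + 170/267) = 64*(-967/11481) = -61888/11481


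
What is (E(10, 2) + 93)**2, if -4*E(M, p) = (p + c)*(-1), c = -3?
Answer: 137641/16 ≈ 8602.6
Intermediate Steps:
E(M, p) = -3/4 + p/4 (E(M, p) = -(p - 3)*(-1)/4 = -(-3 + p)*(-1)/4 = -(3 - p)/4 = -3/4 + p/4)
(E(10, 2) + 93)**2 = ((-3/4 + (1/4)*2) + 93)**2 = ((-3/4 + 1/2) + 93)**2 = (-1/4 + 93)**2 = (371/4)**2 = 137641/16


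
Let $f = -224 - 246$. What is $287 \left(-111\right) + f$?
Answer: $-32327$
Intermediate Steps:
$f = -470$
$287 \left(-111\right) + f = 287 \left(-111\right) - 470 = -31857 - 470 = -32327$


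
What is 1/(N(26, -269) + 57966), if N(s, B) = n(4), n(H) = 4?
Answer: 1/57970 ≈ 1.7250e-5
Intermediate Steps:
N(s, B) = 4
1/(N(26, -269) + 57966) = 1/(4 + 57966) = 1/57970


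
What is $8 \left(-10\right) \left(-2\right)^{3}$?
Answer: $640$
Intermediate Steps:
$8 \left(-10\right) \left(-2\right)^{3} = \left(-80\right) \left(-8\right) = 640$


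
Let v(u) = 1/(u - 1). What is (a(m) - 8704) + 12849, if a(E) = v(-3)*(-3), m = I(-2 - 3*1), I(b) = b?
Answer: 16583/4 ≈ 4145.8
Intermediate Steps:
v(u) = 1/(-1 + u)
m = -5 (m = -2 - 3*1 = -2 - 3 = -5)
a(E) = ¾ (a(E) = -3/(-1 - 3) = -3/(-4) = -¼*(-3) = ¾)
(a(m) - 8704) + 12849 = (¾ - 8704) + 12849 = -34813/4 + 12849 = 16583/4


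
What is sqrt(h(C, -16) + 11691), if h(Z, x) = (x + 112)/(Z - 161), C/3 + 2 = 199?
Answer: sqrt(540426795)/215 ≈ 108.13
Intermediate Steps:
C = 591 (C = -6 + 3*199 = -6 + 597 = 591)
h(Z, x) = (112 + x)/(-161 + Z)
sqrt(h(C, -16) + 11691) = sqrt((112 - 16)/(-161 + 591) + 11691) = sqrt(96/430 + 11691) = sqrt((1/430)*96 + 11691) = sqrt(48/215 + 11691) = sqrt(2513613/215) = sqrt(540426795)/215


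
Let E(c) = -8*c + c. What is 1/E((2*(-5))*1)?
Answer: 1/70 ≈ 0.014286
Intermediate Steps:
E(c) = -7*c
1/E((2*(-5))*1) = 1/(-7*2*(-5)) = 1/(-(-70)) = 1/(-7*(-10)) = 1/70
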